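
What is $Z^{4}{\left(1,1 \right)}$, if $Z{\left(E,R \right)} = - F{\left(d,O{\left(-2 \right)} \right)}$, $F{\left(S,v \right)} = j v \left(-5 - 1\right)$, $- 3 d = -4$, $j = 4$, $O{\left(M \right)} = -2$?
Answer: $5308416$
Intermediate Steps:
$d = \frac{4}{3}$ ($d = \left(- \frac{1}{3}\right) \left(-4\right) = \frac{4}{3} \approx 1.3333$)
$F{\left(S,v \right)} = - 24 v$ ($F{\left(S,v \right)} = 4 v \left(-5 - 1\right) = 4 v \left(-6\right) = - 24 v$)
$Z{\left(E,R \right)} = -48$ ($Z{\left(E,R \right)} = - \left(-24\right) \left(-2\right) = \left(-1\right) 48 = -48$)
$Z^{4}{\left(1,1 \right)} = \left(-48\right)^{4} = 5308416$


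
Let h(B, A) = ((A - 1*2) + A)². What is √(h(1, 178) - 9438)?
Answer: √115878 ≈ 340.41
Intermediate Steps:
h(B, A) = (-2 + 2*A)² (h(B, A) = ((A - 2) + A)² = ((-2 + A) + A)² = (-2 + 2*A)²)
√(h(1, 178) - 9438) = √(4*(-1 + 178)² - 9438) = √(4*177² - 9438) = √(4*31329 - 9438) = √(125316 - 9438) = √115878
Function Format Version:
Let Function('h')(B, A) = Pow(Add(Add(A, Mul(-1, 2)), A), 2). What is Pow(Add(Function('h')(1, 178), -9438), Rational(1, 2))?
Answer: Pow(115878, Rational(1, 2)) ≈ 340.41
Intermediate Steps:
Function('h')(B, A) = Pow(Add(-2, Mul(2, A)), 2) (Function('h')(B, A) = Pow(Add(Add(A, -2), A), 2) = Pow(Add(Add(-2, A), A), 2) = Pow(Add(-2, Mul(2, A)), 2))
Pow(Add(Function('h')(1, 178), -9438), Rational(1, 2)) = Pow(Add(Mul(4, Pow(Add(-1, 178), 2)), -9438), Rational(1, 2)) = Pow(Add(Mul(4, Pow(177, 2)), -9438), Rational(1, 2)) = Pow(Add(Mul(4, 31329), -9438), Rational(1, 2)) = Pow(Add(125316, -9438), Rational(1, 2)) = Pow(115878, Rational(1, 2))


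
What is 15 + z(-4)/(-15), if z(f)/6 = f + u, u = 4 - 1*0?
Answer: 15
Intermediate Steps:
u = 4 (u = 4 + 0 = 4)
z(f) = 24 + 6*f (z(f) = 6*(f + 4) = 6*(4 + f) = 24 + 6*f)
15 + z(-4)/(-15) = 15 + (24 + 6*(-4))/(-15) = 15 + (24 - 24)*(-1/15) = 15 + 0*(-1/15) = 15 + 0 = 15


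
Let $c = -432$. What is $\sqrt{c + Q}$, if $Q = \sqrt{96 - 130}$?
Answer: $\sqrt{-432 + i \sqrt{34}} \approx 0.1403 + 20.785 i$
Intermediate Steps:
$Q = i \sqrt{34}$ ($Q = \sqrt{-34} = i \sqrt{34} \approx 5.8309 i$)
$\sqrt{c + Q} = \sqrt{-432 + i \sqrt{34}}$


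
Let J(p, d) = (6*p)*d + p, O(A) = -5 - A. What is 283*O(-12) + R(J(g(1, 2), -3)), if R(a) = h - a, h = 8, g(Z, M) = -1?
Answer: 1972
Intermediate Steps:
J(p, d) = p + 6*d*p (J(p, d) = 6*d*p + p = p + 6*d*p)
R(a) = 8 - a
283*O(-12) + R(J(g(1, 2), -3)) = 283*(-5 - 1*(-12)) + (8 - (-1)*(1 + 6*(-3))) = 283*(-5 + 12) + (8 - (-1)*(1 - 18)) = 283*7 + (8 - (-1)*(-17)) = 1981 + (8 - 1*17) = 1981 + (8 - 17) = 1981 - 9 = 1972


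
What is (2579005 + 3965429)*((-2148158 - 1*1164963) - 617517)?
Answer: -25723800968892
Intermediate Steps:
(2579005 + 3965429)*((-2148158 - 1*1164963) - 617517) = 6544434*((-2148158 - 1164963) - 617517) = 6544434*(-3313121 - 617517) = 6544434*(-3930638) = -25723800968892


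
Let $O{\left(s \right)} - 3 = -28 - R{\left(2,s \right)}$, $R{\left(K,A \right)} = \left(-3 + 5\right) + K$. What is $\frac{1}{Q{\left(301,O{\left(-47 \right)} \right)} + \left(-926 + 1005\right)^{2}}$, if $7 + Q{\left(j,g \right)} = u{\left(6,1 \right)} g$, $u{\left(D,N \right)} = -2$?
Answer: $\frac{1}{6292} \approx 0.00015893$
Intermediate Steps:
$R{\left(K,A \right)} = 2 + K$
$O{\left(s \right)} = -29$ ($O{\left(s \right)} = 3 - 32 = -29$)
$Q{\left(j,g \right)} = -7 - 2 g$
$\frac{1}{Q{\left(301,O{\left(-47 \right)} \right)} + \left(-926 + 1005\right)^{2}} = \frac{1}{\left(-7 - -58\right) + \left(-926 + 1005\right)^{2}} = \frac{1}{\left(-7 + 58\right) + 79^{2}} = \frac{1}{51 + 6241} = \frac{1}{6292}$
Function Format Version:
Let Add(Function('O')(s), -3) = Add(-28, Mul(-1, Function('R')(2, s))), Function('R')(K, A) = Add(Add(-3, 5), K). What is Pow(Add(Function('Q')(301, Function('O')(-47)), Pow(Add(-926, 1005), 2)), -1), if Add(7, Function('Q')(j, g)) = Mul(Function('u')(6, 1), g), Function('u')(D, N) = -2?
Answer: Rational(1, 6292) ≈ 0.00015893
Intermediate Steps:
Function('R')(K, A) = Add(2, K)
Function('O')(s) = -29 (Function('O')(s) = Add(3, Add(-28, Mul(-1, Add(2, 2)))) = Add(3, Add(-28, Mul(-1, 4))) = Add(3, Add(-28, -4)) = Add(3, -32) = -29)
Function('Q')(j, g) = Add(-7, Mul(-2, g))
Pow(Add(Function('Q')(301, Function('O')(-47)), Pow(Add(-926, 1005), 2)), -1) = Pow(Add(Add(-7, Mul(-2, -29)), Pow(Add(-926, 1005), 2)), -1) = Pow(Add(Add(-7, 58), Pow(79, 2)), -1) = Pow(Add(51, 6241), -1) = Pow(6292, -1) = Rational(1, 6292)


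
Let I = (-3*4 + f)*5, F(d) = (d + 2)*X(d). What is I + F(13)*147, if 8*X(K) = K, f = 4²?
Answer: 28825/8 ≈ 3603.1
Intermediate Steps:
f = 16
X(K) = K/8
F(d) = d*(2 + d)/8 (F(d) = (d + 2)*(d/8) = (2 + d)*(d/8) = d*(2 + d)/8)
I = 20 (I = (-3*4 + 16)*5 = (-12 + 16)*5 = 4*5 = 20)
I + F(13)*147 = 20 + ((⅛)*13*(2 + 13))*147 = 20 + ((⅛)*13*15)*147 = 20 + (195/8)*147 = 20 + 28665/8 = 28825/8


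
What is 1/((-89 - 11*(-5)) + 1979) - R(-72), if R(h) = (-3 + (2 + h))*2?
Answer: 283971/1945 ≈ 146.00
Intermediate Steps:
R(h) = -2 + 2*h (R(h) = (-1 + h)*2 = -2 + 2*h)
1/((-89 - 11*(-5)) + 1979) - R(-72) = 1/((-89 - 11*(-5)) + 1979) - (-2 + 2*(-72)) = 1/((-89 + 55) + 1979) - (-2 - 144) = 1/(-34 + 1979) - 1*(-146) = 1/1945 + 146 = 283971/1945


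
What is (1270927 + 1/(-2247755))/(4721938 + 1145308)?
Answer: 1428366259442/6594065766365 ≈ 0.21661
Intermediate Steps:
(1270927 + 1/(-2247755))/(4721938 + 1145308) = (1270927 - 1/2247755)/5867246 = (2856732518884/2247755)*(1/5867246) = 1428366259442/6594065766365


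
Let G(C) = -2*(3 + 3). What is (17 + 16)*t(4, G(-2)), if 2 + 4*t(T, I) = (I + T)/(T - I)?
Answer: -165/8 ≈ -20.625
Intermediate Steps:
G(C) = -12 (G(C) = -2*6 = -12)
t(T, I) = -½ + (I + T)/(4*(T - I)) (t(T, I) = -½ + ((I + T)/(T - I))/4 = -½ + (I + T)/(4*(T - I)))
(17 + 16)*t(4, G(-2)) = (17 + 16)*((4 - 3*(-12))/(4*(-12 - 1*4))) = 33*((4 + 36)/(4*(-12 - 4))) = 33*((¼)*40/(-16)) = 33*((¼)*(-1/16)*40) = 33*(-5/8) = -165/8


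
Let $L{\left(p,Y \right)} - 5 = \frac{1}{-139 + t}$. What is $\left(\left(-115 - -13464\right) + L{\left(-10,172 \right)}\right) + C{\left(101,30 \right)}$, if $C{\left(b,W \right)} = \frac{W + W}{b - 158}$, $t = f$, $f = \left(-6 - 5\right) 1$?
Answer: $\frac{38055881}{2850} \approx 13353.0$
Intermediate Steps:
$f = -11$ ($f = \left(-11\right) 1 = -11$)
$t = -11$
$C{\left(b,W \right)} = \frac{2 W}{-158 + b}$
$L{\left(p,Y \right)} = \frac{749}{150}$ ($L{\left(p,Y \right)} = 5 + \frac{1}{-139 - 11} = 5 + \frac{1}{-150} = 5 - \frac{1}{150} = \frac{749}{150}$)
$\left(\left(-115 - -13464\right) + L{\left(-10,172 \right)}\right) + C{\left(101,30 \right)} = \left(\left(-115 - -13464\right) + \frac{749}{150}\right) + 2 \cdot 30 \frac{1}{-158 + 101} = \left(\left(-115 + 13464\right) + \frac{749}{150}\right) + 2 \cdot 30 \frac{1}{-57} = \left(13349 + \frac{749}{150}\right) + 2 \cdot 30 \left(- \frac{1}{57}\right) = \frac{2003099}{150} - \frac{20}{19} = \frac{38055881}{2850}$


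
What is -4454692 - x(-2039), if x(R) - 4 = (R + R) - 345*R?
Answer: -5154073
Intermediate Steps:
x(R) = 4 - 343*R (x(R) = 4 + ((R + R) - 345*R) = 4 + (2*R - 345*R) = 4 - 343*R)
-4454692 - x(-2039) = -4454692 - (4 - 343*(-2039)) = -4454692 - (4 + 699377) = -4454692 - 1*699381 = -4454692 - 699381 = -5154073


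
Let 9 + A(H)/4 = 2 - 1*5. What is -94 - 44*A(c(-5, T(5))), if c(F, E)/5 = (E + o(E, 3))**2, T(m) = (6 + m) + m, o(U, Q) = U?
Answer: 2018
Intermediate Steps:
T(m) = 6 + 2*m
c(F, E) = 20*E**2 (c(F, E) = 5*(E + E)**2 = 5*(2*E)**2 = 5*(4*E**2) = 20*E**2)
A(H) = -48 (A(H) = -36 + 4*(2 - 1*5) = -36 + 4*(2 - 5) = -36 + 4*(-3) = -36 - 12 = -48)
-94 - 44*A(c(-5, T(5))) = -94 - 44*(-48) = -94 + 2112 = 2018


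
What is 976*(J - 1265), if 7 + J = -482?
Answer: -1711904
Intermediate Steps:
J = -489 (J = -7 - 482 = -489)
976*(J - 1265) = 976*(-489 - 1265) = 976*(-1754) = -1711904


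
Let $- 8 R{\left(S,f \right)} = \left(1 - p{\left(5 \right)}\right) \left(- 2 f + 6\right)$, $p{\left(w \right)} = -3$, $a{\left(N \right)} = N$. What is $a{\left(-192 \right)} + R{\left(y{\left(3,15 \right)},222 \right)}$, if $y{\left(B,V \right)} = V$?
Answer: $27$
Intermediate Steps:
$R{\left(S,f \right)} = -3 + f$ ($R{\left(S,f \right)} = - \frac{\left(1 - -3\right) \left(- 2 f + 6\right)}{8} = - \frac{\left(1 + 3\right) \left(6 - 2 f\right)}{8} = - \frac{4 \left(6 - 2 f\right)}{8} = - \frac{24 - 8 f}{8} = -3 + f$)
$a{\left(-192 \right)} + R{\left(y{\left(3,15 \right)},222 \right)} = -192 + \left(-3 + 222\right) = -192 + 219 = 27$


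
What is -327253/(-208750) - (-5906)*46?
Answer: 56712692253/208750 ≈ 2.7168e+5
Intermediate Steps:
-327253/(-208750) - (-5906)*46 = -327253*(-1/208750) - 1*(-271676) = 327253/208750 + 271676 = 56712692253/208750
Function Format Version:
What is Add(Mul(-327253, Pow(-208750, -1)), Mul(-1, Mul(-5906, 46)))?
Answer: Rational(56712692253, 208750) ≈ 2.7168e+5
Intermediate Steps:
Add(Mul(-327253, Pow(-208750, -1)), Mul(-1, Mul(-5906, 46))) = Add(Mul(-327253, Rational(-1, 208750)), Mul(-1, -271676)) = Add(Rational(327253, 208750), 271676) = Rational(56712692253, 208750)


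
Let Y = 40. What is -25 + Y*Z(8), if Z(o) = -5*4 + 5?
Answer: -625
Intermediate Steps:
Z(o) = -15 (Z(o) = -20 + 5 = -15)
-25 + Y*Z(8) = -25 + 40*(-15) = -25 - 600 = -625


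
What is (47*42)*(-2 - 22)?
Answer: -47376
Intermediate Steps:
(47*42)*(-2 - 22) = 1974*(-24) = -47376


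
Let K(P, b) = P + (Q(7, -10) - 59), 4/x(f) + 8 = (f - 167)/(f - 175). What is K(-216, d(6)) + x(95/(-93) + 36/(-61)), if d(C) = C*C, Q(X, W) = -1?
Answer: -976119616/3529405 ≈ -276.57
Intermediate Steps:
d(C) = C**2
x(f) = 4/(-8 + (-167 + f)/(-175 + f)) (x(f) = 4/(-8 + (f - 167)/(f - 175)) = 4/(-8 + (-167 + f)/(-175 + f)))
K(P, b) = -60 + P (K(P, b) = P + (-1 - 59) = P - 60 = -60 + P)
K(-216, d(6)) + x(95/(-93) + 36/(-61)) = (-60 - 216) + 4*(175 - (95/(-93) + 36/(-61)))/(-1233 + 7*(95/(-93) + 36/(-61))) = -276 + 4*(175 - (95*(-1/93) + 36*(-1/61)))/(-1233 + 7*(95*(-1/93) + 36*(-1/61))) = -276 + 4*(175 - (-95/93 - 36/61))/(-1233 + 7*(-95/93 - 36/61)) = -276 + 4*(175 - 1*(-9143/5673))/(-1233 + 7*(-9143/5673)) = -276 + 4*(175 + 9143/5673)/(-1233 - 64001/5673) = -276 + 4*(1001918/5673)/(-7058810/5673) = -276 + 4*(-5673/7058810)*(1001918/5673) = -276 - 2003836/3529405 = -976119616/3529405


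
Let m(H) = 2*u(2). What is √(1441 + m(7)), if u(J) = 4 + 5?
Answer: √1459 ≈ 38.197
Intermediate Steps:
u(J) = 9
m(H) = 18 (m(H) = 2*9 = 18)
√(1441 + m(7)) = √(1441 + 18) = √1459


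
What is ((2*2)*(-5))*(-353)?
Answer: 7060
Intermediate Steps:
((2*2)*(-5))*(-353) = (4*(-5))*(-353) = -20*(-353) = 7060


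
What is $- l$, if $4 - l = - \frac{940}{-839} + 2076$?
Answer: $\frac{1739348}{839} \approx 2073.1$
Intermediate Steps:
$l = - \frac{1739348}{839}$ ($l = 4 - \left(- \frac{940}{-839} + 2076\right) = 4 - \left(\left(-940\right) \left(- \frac{1}{839}\right) + 2076\right) = 4 - \left(\frac{940}{839} + 2076\right) = 4 - \frac{1742704}{839} = - \frac{1739348}{839} \approx -2073.1$)
$- l = \left(-1\right) \left(- \frac{1739348}{839}\right) = \frac{1739348}{839}$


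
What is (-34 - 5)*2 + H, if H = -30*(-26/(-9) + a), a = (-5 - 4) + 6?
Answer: -224/3 ≈ -74.667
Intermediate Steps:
a = -3 (a = -9 + 6 = -3)
H = 10/3 (H = -30*(-26/(-9) - 3) = -30*(-26*(-1/9) - 3) = -30*(26/9 - 3) = -30*(-1/9) = 10/3 ≈ 3.3333)
(-34 - 5)*2 + H = (-34 - 5)*2 + 10/3 = -39*2 + 10/3 = -78 + 10/3 = -224/3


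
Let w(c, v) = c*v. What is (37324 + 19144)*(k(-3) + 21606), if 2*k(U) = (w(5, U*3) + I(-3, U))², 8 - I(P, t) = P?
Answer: 1252686112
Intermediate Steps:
I(P, t) = 8 - P
k(U) = (11 + 15*U)²/2 (k(U) = (5*(U*3) + (8 - 1*(-3)))²/2 = (5*(3*U) + (8 + 3))²/2 = (15*U + 11)²/2 = (11 + 15*U)²/2)
(37324 + 19144)*(k(-3) + 21606) = (37324 + 19144)*((11 + 15*(-3))²/2 + 21606) = 56468*((11 - 45)²/2 + 21606) = 56468*((½)*(-34)² + 21606) = 56468*((½)*1156 + 21606) = 56468*(578 + 21606) = 56468*22184 = 1252686112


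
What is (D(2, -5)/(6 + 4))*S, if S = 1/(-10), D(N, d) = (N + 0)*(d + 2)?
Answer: 3/50 ≈ 0.060000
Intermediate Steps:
D(N, d) = N*(2 + d)
S = -⅒ ≈ -0.10000
(D(2, -5)/(6 + 4))*S = ((2*(2 - 5))/(6 + 4))*(-⅒) = ((2*(-3))/10)*(-⅒) = ((⅒)*(-6))*(-⅒) = -⅗*(-⅒) = 3/50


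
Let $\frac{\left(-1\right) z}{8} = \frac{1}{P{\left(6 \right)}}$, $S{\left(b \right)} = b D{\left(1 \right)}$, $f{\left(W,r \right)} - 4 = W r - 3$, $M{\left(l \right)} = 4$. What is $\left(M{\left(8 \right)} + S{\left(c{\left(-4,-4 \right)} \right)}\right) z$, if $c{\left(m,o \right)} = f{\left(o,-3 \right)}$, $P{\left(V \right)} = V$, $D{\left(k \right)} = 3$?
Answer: $- \frac{172}{3} \approx -57.333$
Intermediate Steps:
$f{\left(W,r \right)} = 1 + W r$ ($f{\left(W,r \right)} = 4 + \left(W r - 3\right) = 4 + \left(-3 + W r\right) = 1 + W r$)
$c{\left(m,o \right)} = 1 - 3 o$ ($c{\left(m,o \right)} = 1 + o \left(-3\right) = 1 - 3 o$)
$S{\left(b \right)} = 3 b$ ($S{\left(b \right)} = b 3 = 3 b$)
$z = - \frac{4}{3}$ ($z = - \frac{8}{6} = \left(-8\right) \frac{1}{6} = - \frac{4}{3} \approx -1.3333$)
$\left(M{\left(8 \right)} + S{\left(c{\left(-4,-4 \right)} \right)}\right) z = \left(4 + 3 \left(1 - -12\right)\right) \left(- \frac{4}{3}\right) = \left(4 + 3 \left(1 + 12\right)\right) \left(- \frac{4}{3}\right) = \left(4 + 3 \cdot 13\right) \left(- \frac{4}{3}\right) = \left(4 + 39\right) \left(- \frac{4}{3}\right) = 43 \left(- \frac{4}{3}\right) = - \frac{172}{3}$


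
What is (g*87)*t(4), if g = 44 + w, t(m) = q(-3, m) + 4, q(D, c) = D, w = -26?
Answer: 1566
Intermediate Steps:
t(m) = 1 (t(m) = -3 + 4 = 1)
g = 18 (g = 44 - 26 = 18)
(g*87)*t(4) = (18*87)*1 = 1566*1 = 1566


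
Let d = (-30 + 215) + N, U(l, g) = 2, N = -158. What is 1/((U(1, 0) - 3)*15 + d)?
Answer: 1/12 ≈ 0.083333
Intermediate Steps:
d = 27 (d = (-30 + 215) - 158 = 185 - 158 = 27)
1/((U(1, 0) - 3)*15 + d) = 1/((2 - 3)*15 + 27) = 1/(-1*15 + 27) = 1/(-15 + 27) = 1/12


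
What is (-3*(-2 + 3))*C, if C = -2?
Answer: 6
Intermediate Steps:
(-3*(-2 + 3))*C = -3*(-2 + 3)*(-2) = -3*1*(-2) = -3*(-2) = 6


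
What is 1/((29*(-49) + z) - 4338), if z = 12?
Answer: -1/5747 ≈ -0.00017400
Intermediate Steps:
1/((29*(-49) + z) - 4338) = 1/((29*(-49) + 12) - 4338) = 1/((-1421 + 12) - 4338) = 1/(-1409 - 4338) = 1/(-5747) = -1/5747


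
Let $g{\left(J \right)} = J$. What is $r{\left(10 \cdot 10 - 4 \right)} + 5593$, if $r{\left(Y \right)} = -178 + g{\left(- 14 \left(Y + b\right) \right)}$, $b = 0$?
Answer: $4071$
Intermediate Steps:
$r{\left(Y \right)} = -178 - 14 Y$ ($r{\left(Y \right)} = -178 - 14 \left(Y + 0\right) = -178 - 14 Y$)
$r{\left(10 \cdot 10 - 4 \right)} + 5593 = \left(-178 - 14 \left(10 \cdot 10 - 4\right)\right) + 5593 = \left(-178 - 14 \left(100 - 4\right)\right) + 5593 = \left(-178 - 1344\right) + 5593 = -1522 + 5593 = 4071$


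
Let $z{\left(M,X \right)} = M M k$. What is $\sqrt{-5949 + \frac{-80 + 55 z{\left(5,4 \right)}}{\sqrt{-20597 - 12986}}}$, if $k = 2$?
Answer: $\frac{\sqrt{-6709388621661 - 89666610 i \sqrt{33583}}}{33583} \approx 0.094449 - 77.13 i$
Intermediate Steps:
$z{\left(M,X \right)} = 2 M^{2}$ ($z{\left(M,X \right)} = M M 2 = M^{2} \cdot 2 = 2 M^{2}$)
$\sqrt{-5949 + \frac{-80 + 55 z{\left(5,4 \right)}}{\sqrt{-20597 - 12986}}} = \sqrt{-5949 + \frac{-80 + 55 \cdot 2 \cdot 5^{2}}{\sqrt{-20597 - 12986}}} = \sqrt{-5949 + \frac{-80 + 55 \cdot 2 \cdot 25}{\sqrt{-33583}}} = \sqrt{-5949 + \frac{-80 + 55 \cdot 50}{i \sqrt{33583}}} = \sqrt{-5949 + \left(-80 + 2750\right) \left(- \frac{i \sqrt{33583}}{33583}\right)} = \sqrt{-5949 + 2670 \left(- \frac{i \sqrt{33583}}{33583}\right)} = \sqrt{-5949 - \frac{2670 i \sqrt{33583}}{33583}}$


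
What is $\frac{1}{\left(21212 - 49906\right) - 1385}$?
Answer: $- \frac{1}{30079} \approx -3.3246 \cdot 10^{-5}$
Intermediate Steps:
$\frac{1}{\left(21212 - 49906\right) - 1385} = \frac{1}{-28694 - 1385} = \frac{1}{-30079} = - \frac{1}{30079}$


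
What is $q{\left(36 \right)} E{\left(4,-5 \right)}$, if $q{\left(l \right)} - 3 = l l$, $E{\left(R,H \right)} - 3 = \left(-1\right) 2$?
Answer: $1299$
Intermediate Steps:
$E{\left(R,H \right)} = 1$ ($E{\left(R,H \right)} = 3 - 2 = 1$)
$q{\left(l \right)} = 3 + l^{2}$ ($q{\left(l \right)} = 3 + l l = 3 + l^{2}$)
$q{\left(36 \right)} E{\left(4,-5 \right)} = \left(3 + 36^{2}\right) 1 = \left(3 + 1296\right) 1 = 1299 \cdot 1 = 1299$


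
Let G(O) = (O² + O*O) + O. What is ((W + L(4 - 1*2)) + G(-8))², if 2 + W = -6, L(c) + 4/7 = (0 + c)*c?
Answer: 652864/49 ≈ 13324.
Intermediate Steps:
G(O) = O + 2*O² (G(O) = (O² + O²) + O = 2*O² + O = O + 2*O²)
L(c) = -4/7 + c² (L(c) = -4/7 + (0 + c)*c = -4/7 + c*c = -4/7 + c²)
W = -8 (W = -2 - 6 = -8)
((W + L(4 - 1*2)) + G(-8))² = ((-8 + (-4/7 + (4 - 1*2)²)) - 8*(1 + 2*(-8)))² = ((-8 + (-4/7 + (4 - 2)²)) - 8*(1 - 16))² = ((-8 + (-4/7 + 2²)) - 8*(-15))² = ((-8 + (-4/7 + 4)) + 120)² = ((-8 + 24/7) + 120)² = (-32/7 + 120)² = (808/7)² = 652864/49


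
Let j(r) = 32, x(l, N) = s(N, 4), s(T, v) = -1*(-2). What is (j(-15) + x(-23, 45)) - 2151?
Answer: -2117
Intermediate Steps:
s(T, v) = 2
x(l, N) = 2
(j(-15) + x(-23, 45)) - 2151 = (32 + 2) - 2151 = 34 - 2151 = -2117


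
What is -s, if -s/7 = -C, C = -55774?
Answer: 390418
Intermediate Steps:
s = -390418 (s = -(-7)*(-55774) = -7*55774 = -390418)
-s = -1*(-390418) = 390418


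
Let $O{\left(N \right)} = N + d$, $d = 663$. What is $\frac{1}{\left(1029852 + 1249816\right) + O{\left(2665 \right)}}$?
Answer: $\frac{1}{2282996} \approx 4.3802 \cdot 10^{-7}$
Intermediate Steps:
$O{\left(N \right)} = 663 + N$ ($O{\left(N \right)} = N + 663 = 663 + N$)
$\frac{1}{\left(1029852 + 1249816\right) + O{\left(2665 \right)}} = \frac{1}{\left(1029852 + 1249816\right) + \left(663 + 2665\right)} = \frac{1}{2279668 + 3328} = \frac{1}{2282996}$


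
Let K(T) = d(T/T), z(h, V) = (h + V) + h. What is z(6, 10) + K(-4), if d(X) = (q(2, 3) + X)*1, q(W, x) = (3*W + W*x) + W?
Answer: 37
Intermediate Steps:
q(W, x) = 4*W + W*x
z(h, V) = V + 2*h (z(h, V) = (V + h) + h = V + 2*h)
d(X) = 14 + X (d(X) = (2*(4 + 3) + X)*1 = (2*7 + X)*1 = (14 + X)*1 = 14 + X)
K(T) = 15 (K(T) = 14 + T/T = 14 + 1 = 15)
z(6, 10) + K(-4) = (10 + 2*6) + 15 = (10 + 12) + 15 = 22 + 15 = 37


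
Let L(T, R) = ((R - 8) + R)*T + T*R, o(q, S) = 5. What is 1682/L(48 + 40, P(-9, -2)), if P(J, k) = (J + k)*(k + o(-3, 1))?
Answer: -841/4708 ≈ -0.17863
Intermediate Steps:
P(J, k) = (5 + k)*(J + k) (P(J, k) = (J + k)*(k + 5) = (J + k)*(5 + k) = (5 + k)*(J + k))
L(T, R) = R*T + T*(-8 + 2*R) (L(T, R) = ((-8 + R) + R)*T + R*T = (-8 + 2*R)*T + R*T = T*(-8 + 2*R) + R*T = R*T + T*(-8 + 2*R))
1682/L(48 + 40, P(-9, -2)) = 1682/(((48 + 40)*(-8 + 3*((-2)² + 5*(-9) + 5*(-2) - 9*(-2))))) = 1682/((88*(-8 + 3*(4 - 45 - 10 + 18)))) = 1682/((88*(-8 + 3*(-33)))) = 1682/((88*(-8 - 99))) = 1682/((88*(-107))) = 1682/(-9416) = 1682*(-1/9416) = -841/4708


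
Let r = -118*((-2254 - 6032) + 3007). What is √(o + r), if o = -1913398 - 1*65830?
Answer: I*√1356306 ≈ 1164.6*I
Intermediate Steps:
o = -1979228 (o = -1913398 - 65830 = -1979228)
r = 622922 (r = -118*(-8286 + 3007) = -118*(-5279) = 622922)
√(o + r) = √(-1979228 + 622922) = √(-1356306) = I*√1356306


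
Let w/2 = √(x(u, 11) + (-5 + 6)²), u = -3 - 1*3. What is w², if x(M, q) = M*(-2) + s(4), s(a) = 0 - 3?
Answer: 40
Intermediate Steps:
s(a) = -3
u = -6 (u = -3 - 3 = -6)
x(M, q) = -3 - 2*M (x(M, q) = M*(-2) - 3 = -2*M - 3 = -3 - 2*M)
w = 2*√10 (w = 2*√((-3 - 2*(-6)) + (-5 + 6)²) = 2*√((-3 + 12) + 1²) = 2*√(9 + 1) = 2*√10 ≈ 6.3246)
w² = (2*√10)² = 40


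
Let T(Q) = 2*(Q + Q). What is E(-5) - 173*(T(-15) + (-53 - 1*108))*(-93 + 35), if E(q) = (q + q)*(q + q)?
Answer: -2217414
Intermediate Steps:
E(q) = 4*q² (E(q) = (2*q)*(2*q) = 4*q²)
T(Q) = 4*Q (T(Q) = 2*(2*Q) = 4*Q)
E(-5) - 173*(T(-15) + (-53 - 1*108))*(-93 + 35) = 4*(-5)² - 173*(4*(-15) + (-53 - 1*108))*(-93 + 35) = 4*25 - 173*(-60 + (-53 - 108))*(-58) = 100 - 173*(-60 - 161)*(-58) = 100 - (-38233)*(-58) = 100 - 173*12818 = 100 - 2217514 = -2217414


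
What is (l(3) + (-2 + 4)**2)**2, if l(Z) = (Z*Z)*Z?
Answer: 961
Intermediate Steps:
l(Z) = Z**3 (l(Z) = Z**2*Z = Z**3)
(l(3) + (-2 + 4)**2)**2 = (3**3 + (-2 + 4)**2)**2 = (27 + 2**2)**2 = (27 + 4)**2 = 31**2 = 961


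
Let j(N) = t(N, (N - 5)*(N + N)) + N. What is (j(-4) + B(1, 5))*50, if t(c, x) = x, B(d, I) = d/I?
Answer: 3410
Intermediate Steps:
j(N) = N + 2*N*(-5 + N) (j(N) = (N - 5)*(N + N) + N = (-5 + N)*(2*N) + N = 2*N*(-5 + N) + N = N + 2*N*(-5 + N))
(j(-4) + B(1, 5))*50 = (-4*(-9 + 2*(-4)) + 1/5)*50 = (-4*(-9 - 8) + 1*(1/5))*50 = (-4*(-17) + 1/5)*50 = (68 + 1/5)*50 = (341/5)*50 = 3410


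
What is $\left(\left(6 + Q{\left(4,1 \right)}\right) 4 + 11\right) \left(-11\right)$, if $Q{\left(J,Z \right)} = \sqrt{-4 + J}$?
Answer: $-385$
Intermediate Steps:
$\left(\left(6 + Q{\left(4,1 \right)}\right) 4 + 11\right) \left(-11\right) = \left(\left(6 + \sqrt{-4 + 4}\right) 4 + 11\right) \left(-11\right) = \left(\left(6 + \sqrt{0}\right) 4 + 11\right) \left(-11\right) = \left(\left(6 + 0\right) 4 + 11\right) \left(-11\right) = \left(6 \cdot 4 + 11\right) \left(-11\right) = \left(24 + 11\right) \left(-11\right) = 35 \left(-11\right) = -385$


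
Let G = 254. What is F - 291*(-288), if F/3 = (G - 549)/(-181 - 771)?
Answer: 79786101/952 ≈ 83809.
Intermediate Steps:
F = 885/952 (F = 3*((254 - 549)/(-181 - 771)) = 3*(-295/(-952)) = 3*(-295*(-1/952)) = 3*(295/952) = 885/952 ≈ 0.92962)
F - 291*(-288) = 885/952 - 291*(-288) = 885/952 + 83808 = 79786101/952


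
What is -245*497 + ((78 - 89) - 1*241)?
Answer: -122017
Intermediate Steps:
-245*497 + ((78 - 89) - 1*241) = -121765 + (-11 - 241) = -121765 - 252 = -122017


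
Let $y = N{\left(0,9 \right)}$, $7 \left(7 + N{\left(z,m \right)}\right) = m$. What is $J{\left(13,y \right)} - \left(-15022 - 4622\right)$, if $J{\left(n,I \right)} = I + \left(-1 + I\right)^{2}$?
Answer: $\frac{964485}{49} \approx 19683.0$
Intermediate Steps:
$N{\left(z,m \right)} = -7 + \frac{m}{7}$
$y = - \frac{40}{7}$ ($y = -7 + \frac{1}{7} \cdot 9 = -7 + \frac{9}{7} = - \frac{40}{7} \approx -5.7143$)
$J{\left(13,y \right)} - \left(-15022 - 4622\right) = \left(- \frac{40}{7} + \left(-1 - \frac{40}{7}\right)^{2}\right) - \left(-15022 - 4622\right) = \left(- \frac{40}{7} + \left(- \frac{47}{7}\right)^{2}\right) - \left(-15022 - 4622\right) = \left(- \frac{40}{7} + \frac{2209}{49}\right) - -19644 = \frac{1929}{49} + 19644 = \frac{964485}{49}$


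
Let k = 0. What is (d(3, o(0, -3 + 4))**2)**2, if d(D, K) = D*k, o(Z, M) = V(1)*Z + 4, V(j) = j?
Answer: 0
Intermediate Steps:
o(Z, M) = 4 + Z (o(Z, M) = 1*Z + 4 = Z + 4 = 4 + Z)
d(D, K) = 0 (d(D, K) = D*0 = 0)
(d(3, o(0, -3 + 4))**2)**2 = (0**2)**2 = 0**2 = 0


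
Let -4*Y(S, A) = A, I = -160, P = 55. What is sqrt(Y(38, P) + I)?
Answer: I*sqrt(695)/2 ≈ 13.181*I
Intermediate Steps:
Y(S, A) = -A/4
sqrt(Y(38, P) + I) = sqrt(-1/4*55 - 160) = sqrt(-55/4 - 160) = sqrt(-695/4) = I*sqrt(695)/2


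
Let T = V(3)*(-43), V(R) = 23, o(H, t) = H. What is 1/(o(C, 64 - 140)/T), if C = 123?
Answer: -989/123 ≈ -8.0406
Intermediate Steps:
T = -989 (T = 23*(-43) = -989)
1/(o(C, 64 - 140)/T) = 1/(123/(-989)) = 1/(123*(-1/989)) = 1/(-123/989) = -989/123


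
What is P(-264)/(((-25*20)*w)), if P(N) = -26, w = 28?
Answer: 13/7000 ≈ 0.0018571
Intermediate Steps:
P(-264)/(((-25*20)*w)) = -26/(-25*20*28) = -26/((-500*28)) = -26/(-14000) = -26*(-1/14000) = 13/7000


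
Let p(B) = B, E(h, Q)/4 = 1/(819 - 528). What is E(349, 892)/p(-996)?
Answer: -1/72459 ≈ -1.3801e-5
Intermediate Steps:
E(h, Q) = 4/291 (E(h, Q) = 4/(819 - 528) = 4/291)
E(349, 892)/p(-996) = (4/291)/(-996) = (4/291)*(-1/996) = -1/72459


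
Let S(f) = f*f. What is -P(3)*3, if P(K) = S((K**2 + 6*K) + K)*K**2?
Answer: -24300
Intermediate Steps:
S(f) = f**2
P(K) = K**2*(K**2 + 7*K)**2 (P(K) = ((K**2 + 6*K) + K)**2*K**2 = (K**2 + 7*K)**2*K**2 = K**2*(K**2 + 7*K)**2)
-P(3)*3 = -3**4*(7 + 3)**2*3 = -81*10**2*3 = -81*100*3 = -1*8100*3 = -8100*3 = -24300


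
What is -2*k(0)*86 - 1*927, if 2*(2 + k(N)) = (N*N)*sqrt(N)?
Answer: -583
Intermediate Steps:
k(N) = -2 + N**(5/2)/2 (k(N) = -2 + ((N*N)*sqrt(N))/2 = -2 + (N**2*sqrt(N))/2 = -2 + N**(5/2)/2)
-2*k(0)*86 - 1*927 = -2*(-2 + 0**(5/2)/2)*86 - 1*927 = -2*(-2 + (1/2)*0)*86 - 927 = -2*(-2 + 0)*86 - 927 = -2*(-2)*86 - 927 = 4*86 - 927 = 344 - 927 = -583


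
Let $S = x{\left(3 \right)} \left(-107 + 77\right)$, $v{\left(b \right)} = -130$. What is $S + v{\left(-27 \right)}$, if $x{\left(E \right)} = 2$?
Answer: $-190$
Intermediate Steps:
$S = -60$ ($S = 2 \left(-107 + 77\right) = 2 \left(-30\right) = -60$)
$S + v{\left(-27 \right)} = -60 - 130 = -190$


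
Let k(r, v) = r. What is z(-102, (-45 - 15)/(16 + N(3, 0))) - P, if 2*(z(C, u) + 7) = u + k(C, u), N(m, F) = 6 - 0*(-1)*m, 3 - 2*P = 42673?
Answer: 234032/11 ≈ 21276.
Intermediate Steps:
P = -21335 (P = 3/2 - ½*42673 = 3/2 - 42673/2 = -21335)
N(m, F) = 6 (N(m, F) = 6 - 0*m = 6 - 1*0 = 6 + 0 = 6)
z(C, u) = -7 + C/2 + u/2 (z(C, u) = -7 + (u + C)/2 = -7 + (C + u)/2 = -7 + (C/2 + u/2) = -7 + C/2 + u/2)
z(-102, (-45 - 15)/(16 + N(3, 0))) - P = (-7 + (½)*(-102) + ((-45 - 15)/(16 + 6))/2) - 1*(-21335) = (-7 - 51 + (-60/22)/2) + 21335 = (-7 - 51 + (-60*1/22)/2) + 21335 = (-7 - 51 + (½)*(-30/11)) + 21335 = (-7 - 51 - 15/11) + 21335 = -653/11 + 21335 = 234032/11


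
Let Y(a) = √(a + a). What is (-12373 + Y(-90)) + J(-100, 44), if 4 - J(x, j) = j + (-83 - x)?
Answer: -12430 + 6*I*√5 ≈ -12430.0 + 13.416*I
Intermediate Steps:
J(x, j) = 87 + x - j (J(x, j) = 4 - (j + (-83 - x)) = 4 - (-83 + j - x) = 4 + (83 + x - j) = 87 + x - j)
Y(a) = √2*√a (Y(a) = √(2*a) = √2*√a)
(-12373 + Y(-90)) + J(-100, 44) = (-12373 + √2*√(-90)) + (87 - 100 - 1*44) = (-12373 + √2*(3*I*√10)) + (87 - 100 - 44) = (-12373 + 6*I*√5) - 57 = -12430 + 6*I*√5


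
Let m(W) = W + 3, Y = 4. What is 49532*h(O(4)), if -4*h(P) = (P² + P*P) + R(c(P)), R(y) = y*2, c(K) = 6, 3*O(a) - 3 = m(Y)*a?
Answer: -25137490/9 ≈ -2.7931e+6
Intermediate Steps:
m(W) = 3 + W
O(a) = 1 + 7*a/3 (O(a) = 1 + ((3 + 4)*a)/3 = 1 + (7*a)/3 = 1 + 7*a/3)
R(y) = 2*y
h(P) = -3 - P²/2 (h(P) = -((P² + P*P) + 2*6)/4 = -((P² + P²) + 12)/4 = -(2*P² + 12)/4 = -(12 + 2*P²)/4 = -3 - P²/2)
49532*h(O(4)) = 49532*(-3 - (1 + (7/3)*4)²/2) = 49532*(-3 - (1 + 28/3)²/2) = 49532*(-3 - (31/3)²/2) = 49532*(-3 - ½*961/9) = 49532*(-3 - 961/18) = 49532*(-1015/18) = -25137490/9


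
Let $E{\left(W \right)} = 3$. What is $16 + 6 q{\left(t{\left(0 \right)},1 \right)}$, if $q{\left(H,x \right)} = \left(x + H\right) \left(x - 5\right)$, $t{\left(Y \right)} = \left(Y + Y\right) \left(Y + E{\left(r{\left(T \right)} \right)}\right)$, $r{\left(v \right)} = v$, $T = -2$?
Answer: $-8$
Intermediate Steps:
$t{\left(Y \right)} = 2 Y \left(3 + Y\right)$ ($t{\left(Y \right)} = \left(Y + Y\right) \left(Y + 3\right) = 2 Y \left(3 + Y\right)$)
$q{\left(H,x \right)} = \left(-5 + x\right) \left(H + x\right)$ ($q{\left(H,x \right)} = \left(H + x\right) \left(-5 + x\right) = \left(-5 + x\right) \left(H + x\right)$)
$16 + 6 q{\left(t{\left(0 \right)},1 \right)} = 16 + 6 \left(1^{2} - 5 \cdot 2 \cdot 0 \left(3 + 0\right) - 5 + 2 \cdot 0 \left(3 + 0\right) 1\right) = 16 + 6 \left(1 - 5 \cdot 2 \cdot 0 \cdot 3 - 5 + 2 \cdot 0 \cdot 3 \cdot 1\right) = 16 + 6 \left(1 - 0 - 5 + 0 \cdot 1\right) = 16 + 6 \left(1 + 0 - 5 + 0\right) = 16 + 6 \left(-4\right) = 16 - 24 = -8$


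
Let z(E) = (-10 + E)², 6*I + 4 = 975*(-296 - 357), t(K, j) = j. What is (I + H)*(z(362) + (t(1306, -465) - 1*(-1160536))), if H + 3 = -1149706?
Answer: -9674665598675/6 ≈ -1.6124e+12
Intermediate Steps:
H = -1149709 (H = -3 - 1149706 = -1149709)
I = -636679/6 (I = -⅔ + (975*(-296 - 357))/6 = -⅔ + (975*(-653))/6 = -⅔ + (⅙)*(-636675) = -⅔ - 212225/2 = -636679/6 ≈ -1.0611e+5)
(I + H)*(z(362) + (t(1306, -465) - 1*(-1160536))) = (-636679/6 - 1149709)*((-10 + 362)² + (-465 - 1*(-1160536))) = -7534933*(352² + (-465 + 1160536))/6 = -7534933*(123904 + 1160071)/6 = -7534933/6*1283975 = -9674665598675/6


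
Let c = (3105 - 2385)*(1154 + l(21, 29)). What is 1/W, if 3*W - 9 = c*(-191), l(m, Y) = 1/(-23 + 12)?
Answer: -11/581847087 ≈ -1.8905e-8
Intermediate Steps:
l(m, Y) = -1/11 (l(m, Y) = 1/(-11) = -1/11)
c = 9138960/11 (c = (3105 - 2385)*(1154 - 1/11) = 720*(12693/11) = 9138960/11 ≈ 8.3081e+5)
W = -581847087/11 (W = 3 + ((9138960/11)*(-191))/3 = 3 + (1/3)*(-1745541360/11) = 3 - 581847120/11 = -581847087/11 ≈ -5.2895e+7)
1/W = 1/(-581847087/11) = -11/581847087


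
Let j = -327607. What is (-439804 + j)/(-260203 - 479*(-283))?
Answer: 767411/124646 ≈ 6.1567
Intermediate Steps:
(-439804 + j)/(-260203 - 479*(-283)) = (-439804 - 327607)/(-260203 - 479*(-283)) = -767411/(-260203 + 135557) = -767411/(-124646) = -767411*(-1/124646) = 767411/124646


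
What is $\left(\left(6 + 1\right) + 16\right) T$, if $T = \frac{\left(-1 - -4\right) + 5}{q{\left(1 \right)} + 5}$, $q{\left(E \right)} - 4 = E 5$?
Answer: $\frac{92}{7} \approx 13.143$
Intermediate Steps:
$q{\left(E \right)} = 4 + 5 E$ ($q{\left(E \right)} = 4 + E 5 = 4 + 5 E$)
$T = \frac{4}{7}$ ($T = \frac{\left(-1 - -4\right) + 5}{\left(4 + 5 \cdot 1\right) + 5} = \frac{\left(-1 + 4\right) + 5}{\left(4 + 5\right) + 5} = \frac{3 + 5}{9 + 5} = \frac{8}{14} = 8 \cdot \frac{1}{14} = \frac{4}{7} \approx 0.57143$)
$\left(\left(6 + 1\right) + 16\right) T = \left(\left(6 + 1\right) + 16\right) \frac{4}{7} = \left(7 + 16\right) \frac{4}{7} = 23 \cdot \frac{4}{7} = \frac{92}{7}$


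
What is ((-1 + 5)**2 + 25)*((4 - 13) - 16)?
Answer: -1025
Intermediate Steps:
((-1 + 5)**2 + 25)*((4 - 13) - 16) = (4**2 + 25)*(-9 - 16) = (16 + 25)*(-25) = 41*(-25) = -1025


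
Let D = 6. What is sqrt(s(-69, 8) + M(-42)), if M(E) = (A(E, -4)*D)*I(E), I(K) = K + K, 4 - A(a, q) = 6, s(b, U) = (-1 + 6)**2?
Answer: sqrt(1033) ≈ 32.140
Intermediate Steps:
s(b, U) = 25 (s(b, U) = 5**2 = 25)
A(a, q) = -2 (A(a, q) = 4 - 1*6 = 4 - 6 = -2)
I(K) = 2*K
M(E) = -24*E (M(E) = (-2*6)*(2*E) = -24*E)
sqrt(s(-69, 8) + M(-42)) = sqrt(25 - 24*(-42)) = sqrt(25 + 1008) = sqrt(1033)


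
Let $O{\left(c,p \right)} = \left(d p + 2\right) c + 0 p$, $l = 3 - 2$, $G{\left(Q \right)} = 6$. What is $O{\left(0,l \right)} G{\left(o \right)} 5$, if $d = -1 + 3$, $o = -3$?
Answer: $0$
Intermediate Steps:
$d = 2$
$l = 1$ ($l = 3 - 2 = 1$)
$O{\left(c,p \right)} = c \left(2 + 2 p\right)$ ($O{\left(c,p \right)} = \left(2 p + 2\right) c + 0 p = \left(2 + 2 p\right) c + 0 = c \left(2 + 2 p\right) + 0 = c \left(2 + 2 p\right)$)
$O{\left(0,l \right)} G{\left(o \right)} 5 = 2 \cdot 0 \left(1 + 1\right) 6 \cdot 5 = 2 \cdot 0 \cdot 2 \cdot 6 \cdot 5 = 0 \cdot 6 \cdot 5 = 0 \cdot 5 = 0$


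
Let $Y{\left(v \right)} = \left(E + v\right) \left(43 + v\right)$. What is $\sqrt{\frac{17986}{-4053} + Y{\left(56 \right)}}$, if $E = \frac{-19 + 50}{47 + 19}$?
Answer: $\frac{\sqrt{367044713826}}{8106} \approx 74.74$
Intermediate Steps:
$E = \frac{31}{66} \approx 0.4697$
$Y{\left(v \right)} = \left(43 + v\right) \left(\frac{31}{66} + v\right)$ ($Y{\left(v \right)} = \left(\frac{31}{66} + v\right) \left(43 + v\right) = \left(43 + v\right) \left(\frac{31}{66} + v\right)$)
$\sqrt{\frac{17986}{-4053} + Y{\left(56 \right)}} = \sqrt{\frac{17986}{-4053} + \left(\frac{1333}{66} + 56^{2} + \frac{2869}{66} \cdot 56\right)} = \sqrt{17986 \left(- \frac{1}{4053}\right) + \left(\frac{1333}{66} + 3136 + \frac{80332}{33}\right)} = \sqrt{- \frac{17986}{4053} + \frac{11181}{2}} = \sqrt{\frac{45280621}{8106}} = \frac{\sqrt{367044713826}}{8106}$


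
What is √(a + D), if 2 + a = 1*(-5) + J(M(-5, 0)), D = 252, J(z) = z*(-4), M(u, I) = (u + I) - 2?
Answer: √273 ≈ 16.523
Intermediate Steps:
M(u, I) = -2 + I + u (M(u, I) = (I + u) - 2 = -2 + I + u)
J(z) = -4*z
a = 21 (a = -2 + (1*(-5) - 4*(-2 + 0 - 5)) = -2 + (-5 - 4*(-7)) = -2 + (-5 + 28) = -2 + 23 = 21)
√(a + D) = √(21 + 252) = √273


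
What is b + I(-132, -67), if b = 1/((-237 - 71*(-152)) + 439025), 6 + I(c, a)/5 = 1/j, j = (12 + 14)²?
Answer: -569702114/18994755 ≈ -29.993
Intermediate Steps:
j = 676 (j = 26² = 676)
I(c, a) = -20275/676 (I(c, a) = -30 + 5/676 = -20275/676)
b = 1/449580 (b = 1/((-237 + 10792) + 439025) = 1/(10555 + 439025) = 1/449580 ≈ 2.2243e-6)
b + I(-132, -67) = 1/449580 - 20275/676 = -569702114/18994755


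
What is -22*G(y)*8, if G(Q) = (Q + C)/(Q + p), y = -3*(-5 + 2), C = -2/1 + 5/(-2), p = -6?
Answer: -264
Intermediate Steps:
C = -9/2 (C = -2*1 + 5*(-1/2) = -2 - 5/2 = -9/2 ≈ -4.5000)
y = 9 (y = -3*(-3) = 9)
G(Q) = (-9/2 + Q)/(-6 + Q) (G(Q) = (Q - 9/2)/(Q - 6) = (-9/2 + Q)/(-6 + Q))
-22*G(y)*8 = -22*(-9/2 + 9)/(-6 + 9)*8 = -22*9/(3*2)*8 = -22*3/2*8 = -33*8 = -264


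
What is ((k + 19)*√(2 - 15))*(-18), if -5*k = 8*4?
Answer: -1134*I*√13/5 ≈ -817.74*I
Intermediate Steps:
k = -32/5 (k = -8*4/5 = -⅕*32 = -32/5 ≈ -6.4000)
((k + 19)*√(2 - 15))*(-18) = ((-32/5 + 19)*√(2 - 15))*(-18) = (63*√(-13)/5)*(-18) = (63*(I*√13)/5)*(-18) = (63*I*√13/5)*(-18) = -1134*I*√13/5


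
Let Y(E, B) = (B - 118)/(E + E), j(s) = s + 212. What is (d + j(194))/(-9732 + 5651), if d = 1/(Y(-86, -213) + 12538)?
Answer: -875688174/8802174227 ≈ -0.099485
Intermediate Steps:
j(s) = 212 + s
Y(E, B) = (-118 + B)/(2*E) (Y(E, B) = (-118 + B)/((2*E)) = (-118 + B)*(1/(2*E)) = (-118 + B)/(2*E))
d = 172/2156867 (d = 1/((½)*(-118 - 213)/(-86) + 12538) = 1/((½)*(-1/86)*(-331) + 12538) = 1/(331/172 + 12538) = 1/(2156867/172) = 172/2156867 ≈ 7.9745e-5)
(d + j(194))/(-9732 + 5651) = (172/2156867 + (212 + 194))/(-9732 + 5651) = (172/2156867 + 406)/(-4081) = (875688174/2156867)*(-1/4081) = -875688174/8802174227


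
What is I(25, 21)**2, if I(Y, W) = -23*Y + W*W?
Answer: 17956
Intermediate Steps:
I(Y, W) = W**2 - 23*Y (I(Y, W) = -23*Y + W**2 = W**2 - 23*Y)
I(25, 21)**2 = (21**2 - 23*25)**2 = (441 - 575)**2 = (-134)**2 = 17956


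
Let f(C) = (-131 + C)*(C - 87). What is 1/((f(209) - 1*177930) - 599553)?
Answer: -1/767967 ≈ -1.3021e-6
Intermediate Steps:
f(C) = (-131 + C)*(-87 + C)
1/((f(209) - 1*177930) - 599553) = 1/(((11397 + 209**2 - 218*209) - 1*177930) - 599553) = 1/(((11397 + 43681 - 45562) - 177930) - 599553) = 1/((9516 - 177930) - 599553) = 1/(-168414 - 599553) = 1/(-767967) = -1/767967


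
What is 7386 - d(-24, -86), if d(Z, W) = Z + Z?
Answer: 7434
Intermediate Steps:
d(Z, W) = 2*Z
7386 - d(-24, -86) = 7386 - 2*(-24) = 7386 - 1*(-48) = 7386 + 48 = 7434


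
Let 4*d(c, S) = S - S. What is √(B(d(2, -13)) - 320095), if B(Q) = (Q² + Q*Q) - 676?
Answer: 11*I*√2651 ≈ 566.37*I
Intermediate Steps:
d(c, S) = 0 (d(c, S) = (S - S)/4 = (¼)*0 = 0)
B(Q) = -676 + 2*Q² (B(Q) = (Q² + Q²) - 676 = 2*Q² - 676 = -676 + 2*Q²)
√(B(d(2, -13)) - 320095) = √((-676 + 2*0²) - 320095) = √((-676 + 2*0) - 320095) = √((-676 + 0) - 320095) = √(-676 - 320095) = √(-320771) = 11*I*√2651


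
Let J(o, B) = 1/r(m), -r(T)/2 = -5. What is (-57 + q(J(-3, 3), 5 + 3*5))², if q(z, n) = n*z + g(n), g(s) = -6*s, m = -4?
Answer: 30625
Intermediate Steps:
r(T) = 10 (r(T) = -2*(-5) = 10)
J(o, B) = ⅒ (J(o, B) = 1/10 = ⅒)
q(z, n) = -6*n + n*z (q(z, n) = n*z - 6*n = -6*n + n*z)
(-57 + q(J(-3, 3), 5 + 3*5))² = (-57 + (5 + 3*5)*(-6 + ⅒))² = (-57 + (5 + 15)*(-59/10))² = (-57 + 20*(-59/10))² = (-57 - 118)² = (-175)² = 30625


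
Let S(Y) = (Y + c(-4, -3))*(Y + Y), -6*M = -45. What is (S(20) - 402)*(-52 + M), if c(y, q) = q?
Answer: -12371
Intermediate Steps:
M = 15/2 (M = -⅙*(-45) = 15/2 ≈ 7.5000)
S(Y) = 2*Y*(-3 + Y) (S(Y) = (Y - 3)*(Y + Y) = (-3 + Y)*(2*Y) = 2*Y*(-3 + Y))
(S(20) - 402)*(-52 + M) = (2*20*(-3 + 20) - 402)*(-52 + 15/2) = (2*20*17 - 402)*(-89/2) = (680 - 402)*(-89/2) = 278*(-89/2) = -12371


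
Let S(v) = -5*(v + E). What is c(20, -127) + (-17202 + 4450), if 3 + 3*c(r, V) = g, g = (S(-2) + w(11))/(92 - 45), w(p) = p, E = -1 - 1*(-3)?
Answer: -1798162/141 ≈ -12753.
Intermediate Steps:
E = 2 (E = -1 + 3 = 2)
S(v) = -10 - 5*v (S(v) = -5*(v + 2) = -5*(2 + v) = -10 - 5*v)
g = 11/47 (g = ((-10 - 5*(-2)) + 11)/(92 - 45) = ((-10 + 10) + 11)/47 = (0 + 11)*(1/47) = 11*(1/47) = 11/47 ≈ 0.23404)
c(r, V) = -130/141 (c(r, V) = -1 + (⅓)*(11/47) = -1 + 11/141 = -130/141)
c(20, -127) + (-17202 + 4450) = -130/141 + (-17202 + 4450) = -130/141 - 12752 = -1798162/141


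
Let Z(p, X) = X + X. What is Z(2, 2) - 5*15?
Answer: -71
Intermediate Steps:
Z(p, X) = 2*X
Z(2, 2) - 5*15 = 2*2 - 5*15 = 4 - 75 = -71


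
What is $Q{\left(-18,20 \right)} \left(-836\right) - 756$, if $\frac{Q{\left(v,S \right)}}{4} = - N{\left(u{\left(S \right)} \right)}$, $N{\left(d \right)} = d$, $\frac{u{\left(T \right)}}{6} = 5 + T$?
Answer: $500844$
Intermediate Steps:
$u{\left(T \right)} = 30 + 6 T$ ($u{\left(T \right)} = 6 \left(5 + T\right) = 30 + 6 T$)
$Q{\left(v,S \right)} = -120 - 24 S$ ($Q{\left(v,S \right)} = 4 \left(- (30 + 6 S)\right) = 4 \left(-30 - 6 S\right) = -120 - 24 S$)
$Q{\left(-18,20 \right)} \left(-836\right) - 756 = \left(-120 - 480\right) \left(-836\right) - 756 = \left(-600\right) \left(-836\right) - 756 = 501600 - 756 = 500844$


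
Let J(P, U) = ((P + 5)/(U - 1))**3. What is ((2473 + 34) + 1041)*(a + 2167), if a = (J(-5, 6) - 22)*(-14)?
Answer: 8781300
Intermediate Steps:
J(P, U) = (5 + P)**3/(-1 + U)**3 (J(P, U) = ((5 + P)/(-1 + U))**3 = (5 + P)**3/(-1 + U)**3)
a = 308 (a = ((5 - 5)**3/(-1 + 6)**3 - 22)*(-14) = (0**3/5**3 - 22)*(-14) = ((1/125)*0 - 22)*(-14) = (0 - 22)*(-14) = -22*(-14) = 308)
((2473 + 34) + 1041)*(a + 2167) = ((2473 + 34) + 1041)*(308 + 2167) = (2507 + 1041)*2475 = 3548*2475 = 8781300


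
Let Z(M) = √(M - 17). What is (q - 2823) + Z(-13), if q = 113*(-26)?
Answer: -5761 + I*√30 ≈ -5761.0 + 5.4772*I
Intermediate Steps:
q = -2938
Z(M) = √(-17 + M)
(q - 2823) + Z(-13) = (-2938 - 2823) + √(-17 - 13) = -5761 + √(-30) = -5761 + I*√30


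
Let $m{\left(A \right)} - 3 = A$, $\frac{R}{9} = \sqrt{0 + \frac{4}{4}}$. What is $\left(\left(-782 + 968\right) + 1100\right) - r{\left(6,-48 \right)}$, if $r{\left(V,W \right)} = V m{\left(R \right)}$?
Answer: $1214$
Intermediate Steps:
$R = 9$ ($R = 9 \sqrt{0 + \frac{4}{4}} = 9 \sqrt{0 + 4 \cdot \frac{1}{4}} = 9 \sqrt{0 + 1} = 9 \sqrt{1} = 9 \cdot 1 = 9$)
$m{\left(A \right)} = 3 + A$
$r{\left(V,W \right)} = 12 V$ ($r{\left(V,W \right)} = V \left(3 + 9\right) = V 12 = 12 V$)
$\left(\left(-782 + 968\right) + 1100\right) - r{\left(6,-48 \right)} = \left(\left(-782 + 968\right) + 1100\right) - 12 \cdot 6 = \left(186 + 1100\right) - 72 = 1286 - 72 = 1214$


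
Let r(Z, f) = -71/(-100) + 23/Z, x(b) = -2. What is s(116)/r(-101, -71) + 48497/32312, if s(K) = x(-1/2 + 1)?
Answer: -416473513/157391752 ≈ -2.6461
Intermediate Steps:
r(Z, f) = 71/100 + 23/Z (r(Z, f) = -71*(-1/100) + 23/Z = 71/100 + 23/Z)
s(K) = -2
s(116)/r(-101, -71) + 48497/32312 = -2/(71/100 + 23/(-101)) + 48497/32312 = -2/(71/100 + 23*(-1/101)) + 48497*(1/32312) = -2/(71/100 - 23/101) + 48497/32312 = -2/4871/10100 + 48497/32312 = -2*10100/4871 + 48497/32312 = -20200/4871 + 48497/32312 = -416473513/157391752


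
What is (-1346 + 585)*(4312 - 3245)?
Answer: -811987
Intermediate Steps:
(-1346 + 585)*(4312 - 3245) = -761*1067 = -811987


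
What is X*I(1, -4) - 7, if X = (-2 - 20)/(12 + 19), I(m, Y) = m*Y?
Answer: -129/31 ≈ -4.1613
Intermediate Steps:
I(m, Y) = Y*m
X = -22/31 ≈ -0.70968
X*I(1, -4) - 7 = -(-88)/31 - 7 = -22/31*(-4) - 7 = 88/31 - 7 = -129/31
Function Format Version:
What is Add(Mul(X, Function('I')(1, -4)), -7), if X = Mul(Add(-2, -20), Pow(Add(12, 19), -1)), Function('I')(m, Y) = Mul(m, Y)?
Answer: Rational(-129, 31) ≈ -4.1613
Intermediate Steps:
Function('I')(m, Y) = Mul(Y, m)
X = Rational(-22, 31) (X = Mul(-22, Pow(31, -1)) = Mul(-22, Rational(1, 31)) = Rational(-22, 31) ≈ -0.70968)
Add(Mul(X, Function('I')(1, -4)), -7) = Add(Mul(Rational(-22, 31), Mul(-4, 1)), -7) = Add(Mul(Rational(-22, 31), -4), -7) = Add(Rational(88, 31), -7) = Rational(-129, 31)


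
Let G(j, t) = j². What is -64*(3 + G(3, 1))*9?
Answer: -6912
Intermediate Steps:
-64*(3 + G(3, 1))*9 = -64*(3 + 3²)*9 = -64*(3 + 9)*9 = -768*9 = -64*108 = -6912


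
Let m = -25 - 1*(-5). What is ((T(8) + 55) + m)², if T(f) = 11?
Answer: 2116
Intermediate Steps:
m = -20 (m = -25 + 5 = -20)
((T(8) + 55) + m)² = ((11 + 55) - 20)² = (66 - 20)² = 46² = 2116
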